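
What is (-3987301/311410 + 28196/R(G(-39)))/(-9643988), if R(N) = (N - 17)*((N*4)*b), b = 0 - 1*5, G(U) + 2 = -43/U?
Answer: 6831857434/655080482359325 ≈ 1.0429e-5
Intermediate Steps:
G(U) = -2 - 43/U
b = -5 (b = 0 - 5 = -5)
R(N) = -20*N*(-17 + N) (R(N) = (N - 17)*((N*4)*(-5)) = (-17 + N)*((4*N)*(-5)) = (-17 + N)*(-20*N) = -20*N*(-17 + N))
(-3987301/311410 + 28196/R(G(-39)))/(-9643988) = (-3987301/311410 + 28196/((20*(-2 - 43/(-39))*(17 - (-2 - 43/(-39))))))/(-9643988) = (-3987301*1/311410 + 28196/((20*(-2 - 43*(-1/39))*(17 - (-2 - 43*(-1/39))))))*(-1/9643988) = (-3987301/311410 + 28196/((20*(-2 + 43/39)*(17 - (-2 + 43/39)))))*(-1/9643988) = (-3987301/311410 + 28196/((20*(-35/39)*(17 - 1*(-35/39)))))*(-1/9643988) = (-3987301/311410 + 28196/((20*(-35/39)*(17 + 35/39))))*(-1/9643988) = (-3987301/311410 + 28196/((20*(-35/39)*(698/39))))*(-1/9643988) = (-3987301/311410 + 28196/(-488600/1521))*(-1/9643988) = (-3987301/311410 + 28196*(-1521/488600))*(-1/9643988) = (-3987301/311410 - 1531647/17450)*(-1/9643988) = -27327429736/271705225*(-1/9643988) = 6831857434/655080482359325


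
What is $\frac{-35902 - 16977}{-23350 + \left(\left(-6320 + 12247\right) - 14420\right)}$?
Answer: $\frac{52879}{31843} \approx 1.6606$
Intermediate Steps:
$\frac{-35902 - 16977}{-23350 + \left(\left(-6320 + 12247\right) - 14420\right)} = - \frac{52879}{-23350 + \left(5927 - 14420\right)} = - \frac{52879}{-23350 - 8493} = - \frac{52879}{-31843} = \left(-52879\right) \left(- \frac{1}{31843}\right) = \frac{52879}{31843}$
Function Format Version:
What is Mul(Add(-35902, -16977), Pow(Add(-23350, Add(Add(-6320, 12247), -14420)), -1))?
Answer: Rational(52879, 31843) ≈ 1.6606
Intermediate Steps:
Mul(Add(-35902, -16977), Pow(Add(-23350, Add(Add(-6320, 12247), -14420)), -1)) = Mul(-52879, Pow(Add(-23350, Add(5927, -14420)), -1)) = Mul(-52879, Pow(Add(-23350, -8493), -1)) = Mul(-52879, Pow(-31843, -1)) = Mul(-52879, Rational(-1, 31843)) = Rational(52879, 31843)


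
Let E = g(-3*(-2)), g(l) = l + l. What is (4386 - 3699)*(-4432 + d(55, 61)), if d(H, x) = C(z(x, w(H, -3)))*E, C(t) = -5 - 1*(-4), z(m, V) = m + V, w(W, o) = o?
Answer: -3053028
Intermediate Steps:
g(l) = 2*l
E = 12 (E = 2*(-3*(-2)) = 2*6 = 12)
z(m, V) = V + m
C(t) = -1 (C(t) = -5 + 4 = -1)
d(H, x) = -12 (d(H, x) = -1*12 = -12)
(4386 - 3699)*(-4432 + d(55, 61)) = (4386 - 3699)*(-4432 - 12) = 687*(-4444) = -3053028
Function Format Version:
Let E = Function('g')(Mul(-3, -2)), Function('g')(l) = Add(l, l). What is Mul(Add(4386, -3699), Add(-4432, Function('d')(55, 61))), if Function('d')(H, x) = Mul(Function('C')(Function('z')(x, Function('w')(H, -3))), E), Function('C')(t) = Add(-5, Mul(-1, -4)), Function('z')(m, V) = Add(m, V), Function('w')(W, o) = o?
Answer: -3053028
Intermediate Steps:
Function('g')(l) = Mul(2, l)
E = 12 (E = Mul(2, Mul(-3, -2)) = Mul(2, 6) = 12)
Function('z')(m, V) = Add(V, m)
Function('C')(t) = -1 (Function('C')(t) = Add(-5, 4) = -1)
Function('d')(H, x) = -12 (Function('d')(H, x) = Mul(-1, 12) = -12)
Mul(Add(4386, -3699), Add(-4432, Function('d')(55, 61))) = Mul(Add(4386, -3699), Add(-4432, -12)) = Mul(687, -4444) = -3053028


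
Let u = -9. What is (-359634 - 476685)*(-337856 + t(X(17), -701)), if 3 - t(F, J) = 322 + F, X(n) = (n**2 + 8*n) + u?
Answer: 283170086529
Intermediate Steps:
X(n) = -9 + n**2 + 8*n (X(n) = (n**2 + 8*n) - 9 = -9 + n**2 + 8*n)
t(F, J) = -319 - F (t(F, J) = 3 - (322 + F) = 3 + (-322 - F) = -319 - F)
(-359634 - 476685)*(-337856 + t(X(17), -701)) = (-359634 - 476685)*(-337856 + (-319 - (-9 + 17**2 + 8*17))) = -836319*(-337856 + (-319 - (-9 + 289 + 136))) = -836319*(-337856 + (-319 - 1*416)) = -836319*(-337856 + (-319 - 416)) = -836319*(-337856 - 735) = -836319*(-338591) = 283170086529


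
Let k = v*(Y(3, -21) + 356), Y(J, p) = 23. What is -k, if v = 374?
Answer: -141746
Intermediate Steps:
k = 141746 (k = 374*(23 + 356) = 374*379 = 141746)
-k = -1*141746 = -141746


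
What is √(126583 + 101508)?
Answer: √228091 ≈ 477.59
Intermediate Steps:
√(126583 + 101508) = √228091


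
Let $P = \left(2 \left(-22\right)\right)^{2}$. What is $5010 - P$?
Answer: $3074$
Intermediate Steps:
$P = 1936$ ($P = \left(-44\right)^{2} = 1936$)
$5010 - P = 5010 - 1936 = 3074$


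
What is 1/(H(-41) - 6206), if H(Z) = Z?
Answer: -1/6247 ≈ -0.00016008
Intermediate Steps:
1/(H(-41) - 6206) = 1/(-41 - 6206) = 1/(-6247) = -1/6247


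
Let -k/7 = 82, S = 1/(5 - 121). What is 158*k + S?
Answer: -10520273/116 ≈ -90692.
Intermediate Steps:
S = -1/116 (S = 1/(-116) = -1/116 ≈ -0.0086207)
k = -574 (k = -7*82 = -574)
158*k + S = 158*(-574) - 1/116 = -90692 - 1/116 = -10520273/116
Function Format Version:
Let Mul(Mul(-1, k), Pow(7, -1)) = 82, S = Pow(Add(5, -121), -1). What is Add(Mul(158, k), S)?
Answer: Rational(-10520273, 116) ≈ -90692.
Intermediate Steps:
S = Rational(-1, 116) (S = Pow(-116, -1) = Rational(-1, 116) ≈ -0.0086207)
k = -574 (k = Mul(-7, 82) = -574)
Add(Mul(158, k), S) = Add(Mul(158, -574), Rational(-1, 116)) = Add(-90692, Rational(-1, 116)) = Rational(-10520273, 116)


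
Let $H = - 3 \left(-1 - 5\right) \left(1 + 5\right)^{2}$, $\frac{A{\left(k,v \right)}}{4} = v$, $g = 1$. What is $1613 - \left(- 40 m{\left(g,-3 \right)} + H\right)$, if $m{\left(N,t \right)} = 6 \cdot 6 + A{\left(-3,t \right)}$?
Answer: $1925$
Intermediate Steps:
$A{\left(k,v \right)} = 4 v$
$m{\left(N,t \right)} = 36 + 4 t$ ($m{\left(N,t \right)} = 6 \cdot 6 + 4 t = 36 + 4 t$)
$H = 648$ ($H = \left(-3\right) \left(-6\right) 6^{2} = 18 \cdot 36 = 648$)
$1613 - \left(- 40 m{\left(g,-3 \right)} + H\right) = 1613 - \left(- 40 \left(36 + 4 \left(-3\right)\right) + 648\right) = 1613 - \left(- 40 \left(36 - 12\right) + 648\right) = 1613 - \left(\left(-40\right) 24 + 648\right) = 1613 - \left(-960 + 648\right) = 1613 - -312 = 1613 + 312 = 1925$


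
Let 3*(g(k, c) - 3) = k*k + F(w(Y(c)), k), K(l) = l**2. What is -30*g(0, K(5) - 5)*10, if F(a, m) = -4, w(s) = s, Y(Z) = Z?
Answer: -500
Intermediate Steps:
g(k, c) = 5/3 + k**2/3 (g(k, c) = 3 + (k*k - 4)/3 = 3 + (k**2 - 4)/3 = 3 + (-4 + k**2)/3 = 3 + (-4/3 + k**2/3) = 5/3 + k**2/3)
-30*g(0, K(5) - 5)*10 = -30*(5/3 + (1/3)*0**2)*10 = -30*(5/3 + (1/3)*0)*10 = -30*(5/3 + 0)*10 = -30*5/3*10 = -50*10 = -500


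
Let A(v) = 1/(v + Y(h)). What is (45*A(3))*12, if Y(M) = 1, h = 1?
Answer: 135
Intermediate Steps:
A(v) = 1/(1 + v) (A(v) = 1/(v + 1) = 1/(1 + v))
(45*A(3))*12 = (45/(1 + 3))*12 = (45/4)*12 = 135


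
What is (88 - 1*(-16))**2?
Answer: 10816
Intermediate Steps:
(88 - 1*(-16))**2 = (88 + 16)**2 = 104**2 = 10816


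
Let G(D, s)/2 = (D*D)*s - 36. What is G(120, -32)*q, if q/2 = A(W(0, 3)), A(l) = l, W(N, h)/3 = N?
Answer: 0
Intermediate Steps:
W(N, h) = 3*N
G(D, s) = -72 + 2*s*D**2 (G(D, s) = 2*((D*D)*s - 36) = 2*(D**2*s - 36) = 2*(s*D**2 - 36) = 2*(-36 + s*D**2) = -72 + 2*s*D**2)
q = 0 (q = 2*(3*0) = 2*0 = 0)
G(120, -32)*q = (-72 + 2*(-32)*120**2)*0 = (-72 + 2*(-32)*14400)*0 = (-72 - 921600)*0 = -921672*0 = 0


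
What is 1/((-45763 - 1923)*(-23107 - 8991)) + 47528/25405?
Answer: 72747555861789/38885533917340 ≈ 1.8708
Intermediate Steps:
1/((-45763 - 1923)*(-23107 - 8991)) + 47528/25405 = 1/(-47686*(-32098)) + 47528*(1/25405) = -1/47686*(-1/32098) + 47528/25405 = 1/1530625228 + 47528/25405 = 72747555861789/38885533917340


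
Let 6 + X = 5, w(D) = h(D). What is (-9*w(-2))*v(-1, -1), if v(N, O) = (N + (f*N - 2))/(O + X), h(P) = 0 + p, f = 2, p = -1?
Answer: 45/2 ≈ 22.500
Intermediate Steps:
h(P) = -1 (h(P) = 0 - 1 = -1)
w(D) = -1
X = -1 (X = -6 + 5 = -1)
v(N, O) = (-2 + 3*N)/(-1 + O) (v(N, O) = (N + (2*N - 2))/(O - 1) = (N + (-2 + 2*N))/(-1 + O) = (-2 + 3*N)/(-1 + O))
(-9*w(-2))*v(-1, -1) = (-9*(-1))*((-2 + 3*(-1))/(-1 - 1)) = 9*((-2 - 3)/(-2)) = 9*(-1/2*(-5)) = 9*(5/2) = 45/2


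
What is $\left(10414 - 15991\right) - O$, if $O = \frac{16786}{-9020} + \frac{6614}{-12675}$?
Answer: $- \frac{5793978397}{1039350} \approx -5574.6$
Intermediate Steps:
$O = - \frac{2476553}{1039350}$ ($O = 16786 \left(- \frac{1}{9020}\right) + 6614 \left(- \frac{1}{12675}\right) = - \frac{763}{410} - \frac{6614}{12675} = - \frac{2476553}{1039350} \approx -2.3828$)
$\left(10414 - 15991\right) - O = \left(10414 - 15991\right) - - \frac{2476553}{1039350} = \left(10414 - 15991\right) + \frac{2476553}{1039350} = -5577 + \frac{2476553}{1039350} = - \frac{5793978397}{1039350}$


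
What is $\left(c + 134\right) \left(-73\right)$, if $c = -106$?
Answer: $-2044$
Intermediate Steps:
$\left(c + 134\right) \left(-73\right) = \left(-106 + 134\right) \left(-73\right) = 28 \left(-73\right) = -2044$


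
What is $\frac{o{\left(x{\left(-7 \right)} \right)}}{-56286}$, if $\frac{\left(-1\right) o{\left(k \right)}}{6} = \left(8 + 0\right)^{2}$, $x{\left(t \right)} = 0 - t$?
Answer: $\frac{64}{9381} \approx 0.0068223$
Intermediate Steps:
$x{\left(t \right)} = - t$
$o{\left(k \right)} = -384$ ($o{\left(k \right)} = - 6 \left(8 + 0\right)^{2} = - 6 \cdot 8^{2} = \left(-6\right) 64 = -384$)
$\frac{o{\left(x{\left(-7 \right)} \right)}}{-56286} = - \frac{384}{-56286} = \left(-384\right) \left(- \frac{1}{56286}\right) = \frac{64}{9381}$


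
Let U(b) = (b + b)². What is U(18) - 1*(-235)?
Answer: 1531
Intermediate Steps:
U(b) = 4*b² (U(b) = (2*b)² = 4*b²)
U(18) - 1*(-235) = 4*18² - 1*(-235) = 4*324 + 235 = 1296 + 235 = 1531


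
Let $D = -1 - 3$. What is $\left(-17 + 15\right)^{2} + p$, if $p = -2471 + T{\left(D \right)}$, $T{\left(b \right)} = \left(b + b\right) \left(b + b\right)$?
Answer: $-2403$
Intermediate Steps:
$D = -4$ ($D = -1 - 3 = -4$)
$T{\left(b \right)} = 4 b^{2}$ ($T{\left(b \right)} = 2 b 2 b = 4 b^{2}$)
$p = -2407$ ($p = -2471 + 4 \left(-4\right)^{2} = -2471 + 4 \cdot 16 = -2471 + 64 = -2407$)
$\left(-17 + 15\right)^{2} + p = \left(-17 + 15\right)^{2} - 2407 = \left(-2\right)^{2} - 2407 = 4 - 2407 = -2403$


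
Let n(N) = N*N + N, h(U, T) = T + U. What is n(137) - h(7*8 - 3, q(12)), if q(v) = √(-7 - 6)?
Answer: 18853 - I*√13 ≈ 18853.0 - 3.6056*I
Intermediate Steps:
q(v) = I*√13 (q(v) = √(-13) = I*√13)
n(N) = N + N² (n(N) = N² + N = N + N²)
n(137) - h(7*8 - 3, q(12)) = 137*(1 + 137) - (I*√13 + (7*8 - 3)) = 137*138 - (I*√13 + (56 - 3)) = 18906 - (I*√13 + 53) = 18906 - (53 + I*√13) = 18906 + (-53 - I*√13) = 18853 - I*√13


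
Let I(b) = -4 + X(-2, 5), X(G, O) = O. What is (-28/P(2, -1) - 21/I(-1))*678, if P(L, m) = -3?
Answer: -7910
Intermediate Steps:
I(b) = 1 (I(b) = -4 + 5 = 1)
(-28/P(2, -1) - 21/I(-1))*678 = (-28/(-3) - 21/1)*678 = (-28*(-1/3) - 21*1)*678 = (28/3 - 21)*678 = -35/3*678 = -7910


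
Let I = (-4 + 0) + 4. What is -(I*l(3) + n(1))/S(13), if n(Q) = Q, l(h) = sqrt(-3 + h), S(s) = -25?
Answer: 1/25 ≈ 0.040000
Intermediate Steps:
I = 0 (I = -4 + 4 = 0)
-(I*l(3) + n(1))/S(13) = -(0*sqrt(-3 + 3) + 1)/(-25) = -(0*sqrt(0) + 1)*(-1)/25 = -(0*0 + 1)*(-1)/25 = -(0 + 1)*(-1)/25 = -(-1)/25 = -1*(-1/25) = 1/25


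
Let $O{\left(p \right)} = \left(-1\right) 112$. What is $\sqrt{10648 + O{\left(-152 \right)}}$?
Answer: $2 \sqrt{2634} \approx 102.65$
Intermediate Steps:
$O{\left(p \right)} = -112$
$\sqrt{10648 + O{\left(-152 \right)}} = \sqrt{10648 - 112} = \sqrt{10536} = 2 \sqrt{2634}$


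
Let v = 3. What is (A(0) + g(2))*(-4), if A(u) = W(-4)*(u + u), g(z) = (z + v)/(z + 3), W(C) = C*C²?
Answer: -4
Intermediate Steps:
W(C) = C³
g(z) = 1 (g(z) = (z + 3)/(z + 3) = (3 + z)/(3 + z) = 1)
A(u) = -128*u (A(u) = (-4)³*(u + u) = -128*u)
(A(0) + g(2))*(-4) = (-128*0 + 1)*(-4) = (0 + 1)*(-4) = 1*(-4) = -4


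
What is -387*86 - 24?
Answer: -33306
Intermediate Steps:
-387*86 - 24 = -33282 - 24 = -33306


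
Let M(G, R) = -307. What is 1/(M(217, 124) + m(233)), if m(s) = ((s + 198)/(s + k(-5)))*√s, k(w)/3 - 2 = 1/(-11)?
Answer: -2117033932/644692257251 - 12449866*√233/644692257251 ≈ -0.0035786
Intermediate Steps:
k(w) = 63/11 (k(w) = 6 + 3/(-11) = 6 + 3*(-1/11) = 6 - 3/11 = 63/11)
m(s) = √s*(198 + s)/(63/11 + s) (m(s) = ((s + 198)/(s + 63/11))*√s = ((198 + s)/(63/11 + s))*√s = √s*(198 + s)/(63/11 + s))
1/(M(217, 124) + m(233)) = 1/(-307 + 11*√233*(198 + 233)/(63 + 11*233)) = 1/(-307 + 11*√233*431/(63 + 2563)) = 1/(-307 + 11*√233*431/2626) = 1/(-307 + 11*√233*(1/2626)*431) = 1/(-307 + 4741*√233/2626)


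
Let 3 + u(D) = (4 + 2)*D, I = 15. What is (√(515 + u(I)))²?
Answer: 602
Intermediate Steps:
u(D) = -3 + 6*D (u(D) = -3 + (4 + 2)*D = -3 + 6*D)
(√(515 + u(I)))² = (√(515 + (-3 + 6*15)))² = (√(515 + (-3 + 90)))² = (√(515 + 87))² = (√602)² = 602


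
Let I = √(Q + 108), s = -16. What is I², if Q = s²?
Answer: 364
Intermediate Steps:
Q = 256 (Q = (-16)² = 256)
I = 2*√91 (I = √(256 + 108) = √364 = 2*√91 ≈ 19.079)
I² = (2*√91)² = 364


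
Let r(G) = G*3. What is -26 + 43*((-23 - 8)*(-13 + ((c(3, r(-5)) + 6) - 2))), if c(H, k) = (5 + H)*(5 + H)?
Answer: -73341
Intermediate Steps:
r(G) = 3*G
c(H, k) = (5 + H)²
-26 + 43*((-23 - 8)*(-13 + ((c(3, r(-5)) + 6) - 2))) = -26 + 43*((-23 - 8)*(-13 + (((5 + 3)² + 6) - 2))) = -26 + 43*(-31*(-13 + ((8² + 6) - 2))) = -26 + 43*(-31*(-13 + ((64 + 6) - 2))) = -26 + 43*(-31*(-13 + (70 - 2))) = -26 + 43*(-31*(-13 + 68)) = -26 + 43*(-31*55) = -26 + 43*(-1705) = -26 - 73315 = -73341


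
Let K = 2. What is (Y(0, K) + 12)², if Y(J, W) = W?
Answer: 196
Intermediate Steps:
(Y(0, K) + 12)² = (2 + 12)² = 14² = 196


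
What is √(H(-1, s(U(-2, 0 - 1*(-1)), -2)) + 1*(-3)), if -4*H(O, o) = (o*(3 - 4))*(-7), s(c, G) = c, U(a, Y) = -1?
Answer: I*√5/2 ≈ 1.118*I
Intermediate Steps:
H(O, o) = -7*o/4 (H(O, o) = -o*(3 - 4)*(-7)/4 = -o*(-1)*(-7)/4 = -(-o)*(-7)/4 = -7*o/4)
√(H(-1, s(U(-2, 0 - 1*(-1)), -2)) + 1*(-3)) = √(-7/4*(-1) + 1*(-3)) = √(7/4 - 3) = √(-5/4) = I*√5/2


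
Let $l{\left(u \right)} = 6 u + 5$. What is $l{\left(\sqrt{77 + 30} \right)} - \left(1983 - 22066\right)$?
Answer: $20088 + 6 \sqrt{107} \approx 20150.0$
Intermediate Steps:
$l{\left(u \right)} = 5 + 6 u$
$l{\left(\sqrt{77 + 30} \right)} - \left(1983 - 22066\right) = \left(5 + 6 \sqrt{77 + 30}\right) - \left(1983 - 22066\right) = \left(5 + 6 \sqrt{107}\right) - \left(1983 - 22066\right) = \left(5 + 6 \sqrt{107}\right) - -20083 = \left(5 + 6 \sqrt{107}\right) + 20083 = 20088 + 6 \sqrt{107}$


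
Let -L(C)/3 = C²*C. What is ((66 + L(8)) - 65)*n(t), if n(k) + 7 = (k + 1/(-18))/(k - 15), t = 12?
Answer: 910255/54 ≈ 16857.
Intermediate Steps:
L(C) = -3*C³ (L(C) = -3*C²*C = -3*C³)
n(k) = -7 + (-1/18 + k)/(-15 + k) (n(k) = -7 + (k + 1/(-18))/(k - 15) = -7 + (k - 1/18)/(-15 + k) = -7 + (-1/18 + k)/(-15 + k))
((66 + L(8)) - 65)*n(t) = ((66 - 3*8³) - 65)*((1889 - 108*12)/(18*(-15 + 12))) = ((66 - 3*512) - 65)*((1/18)*(1889 - 1296)/(-3)) = ((66 - 1536) - 65)*((1/18)*(-⅓)*593) = (-1470 - 65)*(-593/54) = -1535*(-593/54) = 910255/54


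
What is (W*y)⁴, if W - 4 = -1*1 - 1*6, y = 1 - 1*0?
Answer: 81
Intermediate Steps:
y = 1 (y = 1 + 0 = 1)
W = -3 (W = 4 + (-1*1 - 1*6) = 4 + (-1 - 6) = 4 - 7 = -3)
(W*y)⁴ = (-3*1)⁴ = (-3)⁴ = 81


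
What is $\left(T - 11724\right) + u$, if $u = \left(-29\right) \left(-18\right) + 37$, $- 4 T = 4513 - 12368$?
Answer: $- \frac{36805}{4} \approx -9201.3$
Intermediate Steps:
$T = \frac{7855}{4}$ ($T = - \frac{4513 - 12368}{4} = \left(- \frac{1}{4}\right) \left(-7855\right) = \frac{7855}{4} \approx 1963.8$)
$u = 559$ ($u = 522 + 37 = 559$)
$\left(T - 11724\right) + u = \left(\frac{7855}{4} - 11724\right) + 559 = - \frac{39041}{4} + 559 = - \frac{36805}{4}$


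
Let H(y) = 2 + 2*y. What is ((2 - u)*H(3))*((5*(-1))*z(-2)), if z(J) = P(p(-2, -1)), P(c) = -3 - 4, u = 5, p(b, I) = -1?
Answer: -840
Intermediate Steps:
P(c) = -7
z(J) = -7
((2 - u)*H(3))*((5*(-1))*z(-2)) = ((2 - 1*5)*(2 + 2*3))*((5*(-1))*(-7)) = ((2 - 5)*(2 + 6))*(-5*(-7)) = -3*8*35 = -24*35 = -840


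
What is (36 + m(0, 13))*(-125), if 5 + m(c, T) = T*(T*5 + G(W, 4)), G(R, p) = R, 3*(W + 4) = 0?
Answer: -103000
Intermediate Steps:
W = -4 (W = -4 + (1/3)*0 = -4 + 0 = -4)
m(c, T) = -5 + T*(-4 + 5*T) (m(c, T) = -5 + T*(T*5 - 4) = -5 + T*(5*T - 4) = -5 + T*(-4 + 5*T))
(36 + m(0, 13))*(-125) = (36 + (-5 - 4*13 + 5*13**2))*(-125) = (36 + (-5 - 52 + 5*169))*(-125) = (36 + (-5 - 52 + 845))*(-125) = (36 + 788)*(-125) = 824*(-125) = -103000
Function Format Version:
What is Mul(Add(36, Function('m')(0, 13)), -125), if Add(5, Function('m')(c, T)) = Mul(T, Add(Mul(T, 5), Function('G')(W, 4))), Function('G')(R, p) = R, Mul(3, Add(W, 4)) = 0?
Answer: -103000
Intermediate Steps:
W = -4 (W = Add(-4, Mul(Rational(1, 3), 0)) = Add(-4, 0) = -4)
Function('m')(c, T) = Add(-5, Mul(T, Add(-4, Mul(5, T)))) (Function('m')(c, T) = Add(-5, Mul(T, Add(Mul(T, 5), -4))) = Add(-5, Mul(T, Add(Mul(5, T), -4))) = Add(-5, Mul(T, Add(-4, Mul(5, T)))))
Mul(Add(36, Function('m')(0, 13)), -125) = Mul(Add(36, Add(-5, Mul(-4, 13), Mul(5, Pow(13, 2)))), -125) = Mul(Add(36, Add(-5, -52, Mul(5, 169))), -125) = Mul(Add(36, Add(-5, -52, 845)), -125) = Mul(Add(36, 788), -125) = Mul(824, -125) = -103000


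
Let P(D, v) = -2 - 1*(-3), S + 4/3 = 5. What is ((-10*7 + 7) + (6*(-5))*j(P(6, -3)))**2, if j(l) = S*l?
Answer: 29929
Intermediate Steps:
S = 11/3 (S = -4/3 + 5 = 11/3 ≈ 3.6667)
P(D, v) = 1 (P(D, v) = -2 + 3 = 1)
j(l) = 11*l/3
((-10*7 + 7) + (6*(-5))*j(P(6, -3)))**2 = ((-10*7 + 7) + (6*(-5))*((11/3)*1))**2 = ((-70 + 7) - 30*11/3)**2 = (-63 - 110)**2 = (-173)**2 = 29929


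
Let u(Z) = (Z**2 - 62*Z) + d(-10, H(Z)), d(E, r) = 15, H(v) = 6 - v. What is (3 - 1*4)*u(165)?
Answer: -17010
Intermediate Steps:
u(Z) = 15 + Z**2 - 62*Z (u(Z) = (Z**2 - 62*Z) + 15 = 15 + Z**2 - 62*Z)
(3 - 1*4)*u(165) = (3 - 1*4)*(15 + 165**2 - 62*165) = (3 - 4)*(15 + 27225 - 10230) = -1*17010 = -17010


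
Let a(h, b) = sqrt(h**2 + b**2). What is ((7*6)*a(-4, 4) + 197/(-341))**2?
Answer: 6563868697/116281 - 66192*sqrt(2)/341 ≈ 56174.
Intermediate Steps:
a(h, b) = sqrt(b**2 + h**2)
((7*6)*a(-4, 4) + 197/(-341))**2 = ((7*6)*sqrt(4**2 + (-4)**2) + 197/(-341))**2 = (42*sqrt(16 + 16) + 197*(-1/341))**2 = (42*sqrt(32) - 197/341)**2 = (42*(4*sqrt(2)) - 197/341)**2 = (168*sqrt(2) - 197/341)**2 = (-197/341 + 168*sqrt(2))**2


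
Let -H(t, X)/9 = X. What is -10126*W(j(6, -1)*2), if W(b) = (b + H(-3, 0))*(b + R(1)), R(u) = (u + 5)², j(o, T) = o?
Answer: -5832576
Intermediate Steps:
H(t, X) = -9*X
R(u) = (5 + u)²
W(b) = b*(36 + b) (W(b) = (b - 9*0)*(b + (5 + 1)²) = (b + 0)*(b + 6²) = b*(b + 36) = b*(36 + b))
-10126*W(j(6, -1)*2) = -10126*6*2*(36 + 6*2) = -121512*(36 + 12) = -121512*48 = -10126*576 = -5832576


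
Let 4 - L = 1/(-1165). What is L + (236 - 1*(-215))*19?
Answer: 9987546/1165 ≈ 8573.0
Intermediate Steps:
L = 4661/1165 (L = 4 - 1/(-1165) = 4 - 1*(-1/1165) = 4 + 1/1165 = 4661/1165 ≈ 4.0009)
L + (236 - 1*(-215))*19 = 4661/1165 + (236 - 1*(-215))*19 = 4661/1165 + (236 + 215)*19 = 4661/1165 + 451*19 = 4661/1165 + 8569 = 9987546/1165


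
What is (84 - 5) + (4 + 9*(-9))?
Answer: 2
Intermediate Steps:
(84 - 5) + (4 + 9*(-9)) = 79 + (4 - 81) = 79 - 77 = 2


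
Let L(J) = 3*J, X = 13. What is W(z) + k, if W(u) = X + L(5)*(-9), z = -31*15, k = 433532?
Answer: 433410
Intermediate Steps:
z = -465
W(u) = -122 (W(u) = 13 + (3*5)*(-9) = 13 + 15*(-9) = 13 - 135 = -122)
W(z) + k = -122 + 433532 = 433410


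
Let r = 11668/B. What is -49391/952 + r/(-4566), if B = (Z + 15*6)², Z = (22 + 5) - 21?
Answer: -64949907251/1251887616 ≈ -51.882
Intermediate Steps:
Z = 6 (Z = 27 - 21 = 6)
B = 9216 (B = (6 + 15*6)² = (6 + 90)² = 96² = 9216)
r = 2917/2304 (r = 11668/9216 = 11668*(1/9216) = 2917/2304 ≈ 1.2661)
-49391/952 + r/(-4566) = -49391/952 + (2917/2304)/(-4566) = -49391*1/952 + (2917/2304)*(-1/4566) = -49391/952 - 2917/10520064 = -64949907251/1251887616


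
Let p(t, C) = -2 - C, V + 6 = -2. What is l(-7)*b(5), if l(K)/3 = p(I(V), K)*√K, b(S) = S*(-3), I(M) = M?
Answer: -225*I*√7 ≈ -595.29*I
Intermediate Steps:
V = -8 (V = -6 - 2 = -8)
b(S) = -3*S
l(K) = 3*√K*(-2 - K) (l(K) = 3*((-2 - K)*√K) = 3*(√K*(-2 - K)) = 3*√K*(-2 - K))
l(-7)*b(5) = (3*√(-7)*(-2 - 1*(-7)))*(-3*5) = (3*(I*√7)*(-2 + 7))*(-15) = (3*(I*√7)*5)*(-15) = (15*I*√7)*(-15) = -225*I*√7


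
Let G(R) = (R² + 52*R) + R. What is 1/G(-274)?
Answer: 1/60554 ≈ 1.6514e-5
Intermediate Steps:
G(R) = R² + 53*R
1/G(-274) = 1/(-274*(53 - 274)) = 1/(-274*(-221)) = 1/60554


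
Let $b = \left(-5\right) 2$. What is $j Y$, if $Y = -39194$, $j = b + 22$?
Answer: $-470328$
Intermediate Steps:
$b = -10$
$j = 12$ ($j = -10 + 22 = 12$)
$j Y = 12 \left(-39194\right) = -470328$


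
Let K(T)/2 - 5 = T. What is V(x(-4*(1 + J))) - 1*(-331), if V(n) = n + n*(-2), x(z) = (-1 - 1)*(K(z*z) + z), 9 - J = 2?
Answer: 4383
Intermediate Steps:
J = 7 (J = 9 - 1*2 = 9 - 2 = 7)
K(T) = 10 + 2*T
x(z) = -20 - 4*z² - 2*z (x(z) = (-1 - 1)*((10 + 2*(z*z)) + z) = -2*((10 + 2*z²) + z) = -2*(10 + z + 2*z²) = -20 - 4*z² - 2*z)
V(n) = -n (V(n) = n - 2*n = -n)
V(x(-4*(1 + J))) - 1*(-331) = -(-20 - 4*16*(1 + 7)² - (-8)*(1 + 7)) - 1*(-331) = -(-20 - 4*(-4*8)² - (-8)*8) + 331 = -(-20 - 4*(-32)² - 2*(-32)) + 331 = -(-20 - 4*1024 + 64) + 331 = -(-20 - 4096 + 64) + 331 = -1*(-4052) + 331 = 4052 + 331 = 4383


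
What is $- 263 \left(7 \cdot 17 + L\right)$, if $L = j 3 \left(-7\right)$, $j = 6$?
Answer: $1841$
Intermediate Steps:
$L = -126$ ($L = 6 \cdot 3 \left(-7\right) = 18 \left(-7\right) = -126$)
$- 263 \left(7 \cdot 17 + L\right) = - 263 \left(7 \cdot 17 - 126\right) = - 263 \left(119 - 126\right) = \left(-263\right) \left(-7\right) = 1841$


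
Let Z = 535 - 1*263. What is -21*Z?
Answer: -5712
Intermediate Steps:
Z = 272 (Z = 535 - 263 = 272)
-21*Z = -21*272 = -5712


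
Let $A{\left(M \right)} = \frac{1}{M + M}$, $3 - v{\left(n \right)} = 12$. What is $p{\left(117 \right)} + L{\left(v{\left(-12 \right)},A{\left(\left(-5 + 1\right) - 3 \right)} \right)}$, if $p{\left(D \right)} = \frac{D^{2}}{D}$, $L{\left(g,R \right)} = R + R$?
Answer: $\frac{818}{7} \approx 116.86$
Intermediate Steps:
$v{\left(n \right)} = -9$ ($v{\left(n \right)} = 3 - 12 = -9$)
$A{\left(M \right)} = \frac{1}{2 M}$
$L{\left(g,R \right)} = 2 R$
$p{\left(D \right)} = D$
$p{\left(117 \right)} + L{\left(v{\left(-12 \right)},A{\left(\left(-5 + 1\right) - 3 \right)} \right)} = 117 + 2 \frac{1}{2 \left(\left(-5 + 1\right) - 3\right)} = 117 + 2 \frac{1}{2 \left(-4 - 3\right)} = 117 + 2 \frac{1}{2 \left(-7\right)} = 117 + 2 \cdot \frac{1}{2} \left(- \frac{1}{7}\right) = 117 + 2 \left(- \frac{1}{14}\right) = 117 - \frac{1}{7} = \frac{818}{7}$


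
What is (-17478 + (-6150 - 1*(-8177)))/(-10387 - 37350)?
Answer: 15451/47737 ≈ 0.32367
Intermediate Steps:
(-17478 + (-6150 - 1*(-8177)))/(-10387 - 37350) = (-17478 + (-6150 + 8177))/(-47737) = (-17478 + 2027)*(-1/47737) = -15451*(-1/47737) = 15451/47737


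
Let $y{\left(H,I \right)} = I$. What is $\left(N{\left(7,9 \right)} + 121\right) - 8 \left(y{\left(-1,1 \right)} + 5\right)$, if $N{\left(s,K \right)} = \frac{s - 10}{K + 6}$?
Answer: $\frac{364}{5} \approx 72.8$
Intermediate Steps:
$N{\left(s,K \right)} = \frac{-10 + s}{6 + K}$
$\left(N{\left(7,9 \right)} + 121\right) - 8 \left(y{\left(-1,1 \right)} + 5\right) = \left(\frac{-10 + 7}{6 + 9} + 121\right) - 8 \left(1 + 5\right) = \left(\frac{1}{15} \left(-3\right) + 121\right) - 48 = \left(- \frac{1}{5} + 121\right) - 48 = \frac{604}{5} - 48 = \frac{364}{5}$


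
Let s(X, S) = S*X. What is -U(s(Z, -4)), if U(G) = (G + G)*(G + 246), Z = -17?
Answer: -42704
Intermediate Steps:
U(G) = 2*G*(246 + G) (U(G) = (2*G)*(246 + G) = 2*G*(246 + G))
-U(s(Z, -4)) = -2*(-4*(-17))*(246 - 4*(-17)) = -2*68*(246 + 68) = -2*68*314 = -1*42704 = -42704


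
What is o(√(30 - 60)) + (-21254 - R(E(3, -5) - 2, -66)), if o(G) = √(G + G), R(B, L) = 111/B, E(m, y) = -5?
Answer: -148667/7 + 2^(¾)*15^(¼)*√I ≈ -21236.0 + 2.3403*I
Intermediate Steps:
o(G) = √2*√G (o(G) = √(2*G) = √2*√G)
o(√(30 - 60)) + (-21254 - R(E(3, -5) - 2, -66)) = √2*√(√(30 - 60)) + (-21254 - 111/(-5 - 2)) = √2*√(√(-30)) + (-21254 - 111/(-7)) = √2*√(I*√30) + (-21254 - 111*(-1)/7) = √2*(30^(¼)*√I) + (-21254 - 1*(-111/7)) = 2^(¾)*15^(¼)*√I + (-21254 + 111/7) = 2^(¾)*15^(¼)*√I - 148667/7 = -148667/7 + 2^(¾)*15^(¼)*√I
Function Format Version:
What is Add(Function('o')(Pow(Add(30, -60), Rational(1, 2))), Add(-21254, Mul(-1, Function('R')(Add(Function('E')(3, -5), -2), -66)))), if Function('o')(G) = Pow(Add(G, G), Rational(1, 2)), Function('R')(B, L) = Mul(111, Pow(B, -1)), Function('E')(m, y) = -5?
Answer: Add(Rational(-148667, 7), Mul(Pow(2, Rational(3, 4)), Pow(15, Rational(1, 4)), Pow(I, Rational(1, 2)))) ≈ Add(-21236., Mul(2.3403, I))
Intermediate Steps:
Function('o')(G) = Mul(Pow(2, Rational(1, 2)), Pow(G, Rational(1, 2))) (Function('o')(G) = Pow(Mul(2, G), Rational(1, 2)) = Mul(Pow(2, Rational(1, 2)), Pow(G, Rational(1, 2))))
Add(Function('o')(Pow(Add(30, -60), Rational(1, 2))), Add(-21254, Mul(-1, Function('R')(Add(Function('E')(3, -5), -2), -66)))) = Add(Mul(Pow(2, Rational(1, 2)), Pow(Pow(Add(30, -60), Rational(1, 2)), Rational(1, 2))), Add(-21254, Mul(-1, Mul(111, Pow(Add(-5, -2), -1))))) = Add(Mul(Pow(2, Rational(1, 2)), Pow(Pow(-30, Rational(1, 2)), Rational(1, 2))), Add(-21254, Mul(-1, Mul(111, Pow(-7, -1))))) = Add(Mul(Pow(2, Rational(1, 2)), Pow(Mul(I, Pow(30, Rational(1, 2))), Rational(1, 2))), Add(-21254, Mul(-1, Mul(111, Rational(-1, 7))))) = Add(Mul(Pow(2, Rational(1, 2)), Mul(Pow(30, Rational(1, 4)), Pow(I, Rational(1, 2)))), Add(-21254, Mul(-1, Rational(-111, 7)))) = Add(Mul(Pow(2, Rational(3, 4)), Pow(15, Rational(1, 4)), Pow(I, Rational(1, 2))), Add(-21254, Rational(111, 7))) = Add(Mul(Pow(2, Rational(3, 4)), Pow(15, Rational(1, 4)), Pow(I, Rational(1, 2))), Rational(-148667, 7)) = Add(Rational(-148667, 7), Mul(Pow(2, Rational(3, 4)), Pow(15, Rational(1, 4)), Pow(I, Rational(1, 2))))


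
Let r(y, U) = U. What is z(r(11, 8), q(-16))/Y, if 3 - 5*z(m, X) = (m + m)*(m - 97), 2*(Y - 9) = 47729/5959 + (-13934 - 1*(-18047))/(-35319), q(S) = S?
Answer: 100111623089/4541348135 ≈ 22.044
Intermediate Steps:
Y = 908269627/70155307 (Y = 9 + (47729/5959 + (-13934 - 1*(-18047))/(-35319))/2 = 9 + (47729*(1/5959) + (-13934 + 18047)*(-1/35319))/2 = 9 + (47729/5959 + 4113*(-1/35319))/2 = 9 + (47729/5959 - 1371/11773)/2 = 9 + (½)*(553743728/70155307) = 9 + 276871864/70155307 = 908269627/70155307 ≈ 12.947)
z(m, X) = ⅗ - 2*m*(-97 + m)/5 (z(m, X) = ⅗ - (m + m)*(m - 97)/5 = ⅗ - 2*m*(-97 + m)/5)
z(r(11, 8), q(-16))/Y = (⅗ - ⅖*8² + (194/5)*8)/(908269627/70155307) = (⅗ - ⅖*64 + 1552/5)*(70155307/908269627) = (⅗ - 128/5 + 1552/5)*(70155307/908269627) = (1427/5)*(70155307/908269627) = 100111623089/4541348135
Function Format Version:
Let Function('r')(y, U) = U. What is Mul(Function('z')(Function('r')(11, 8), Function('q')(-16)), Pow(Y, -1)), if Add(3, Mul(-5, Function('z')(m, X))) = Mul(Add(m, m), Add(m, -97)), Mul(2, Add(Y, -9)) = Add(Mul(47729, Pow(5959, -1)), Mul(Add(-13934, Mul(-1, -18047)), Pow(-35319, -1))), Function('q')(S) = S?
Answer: Rational(100111623089, 4541348135) ≈ 22.044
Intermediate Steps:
Y = Rational(908269627, 70155307) (Y = Add(9, Mul(Rational(1, 2), Add(Mul(47729, Pow(5959, -1)), Mul(Add(-13934, Mul(-1, -18047)), Pow(-35319, -1))))) = Add(9, Mul(Rational(1, 2), Add(Mul(47729, Rational(1, 5959)), Mul(Add(-13934, 18047), Rational(-1, 35319))))) = Add(9, Mul(Rational(1, 2), Add(Rational(47729, 5959), Mul(4113, Rational(-1, 35319))))) = Add(9, Mul(Rational(1, 2), Add(Rational(47729, 5959), Rational(-1371, 11773)))) = Add(9, Mul(Rational(1, 2), Rational(553743728, 70155307))) = Add(9, Rational(276871864, 70155307)) = Rational(908269627, 70155307) ≈ 12.947)
Function('z')(m, X) = Add(Rational(3, 5), Mul(Rational(-2, 5), m, Add(-97, m))) (Function('z')(m, X) = Add(Rational(3, 5), Mul(Rational(-1, 5), Mul(Add(m, m), Add(m, -97)))) = Add(Rational(3, 5), Mul(Rational(-1, 5), Mul(Mul(2, m), Add(-97, m)))) = Add(Rational(3, 5), Mul(Rational(-1, 5), Mul(2, m, Add(-97, m)))) = Add(Rational(3, 5), Mul(Rational(-2, 5), m, Add(-97, m))))
Mul(Function('z')(Function('r')(11, 8), Function('q')(-16)), Pow(Y, -1)) = Mul(Add(Rational(3, 5), Mul(Rational(-2, 5), Pow(8, 2)), Mul(Rational(194, 5), 8)), Pow(Rational(908269627, 70155307), -1)) = Mul(Add(Rational(3, 5), Mul(Rational(-2, 5), 64), Rational(1552, 5)), Rational(70155307, 908269627)) = Mul(Add(Rational(3, 5), Rational(-128, 5), Rational(1552, 5)), Rational(70155307, 908269627)) = Mul(Rational(1427, 5), Rational(70155307, 908269627)) = Rational(100111623089, 4541348135)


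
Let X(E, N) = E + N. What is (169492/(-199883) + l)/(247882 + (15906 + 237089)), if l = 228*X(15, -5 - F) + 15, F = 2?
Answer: 367415345/100116797391 ≈ 0.0036699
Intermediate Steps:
l = 1839 (l = 228*(15 + (-5 - 1*2)) + 15 = 228*(15 + (-5 - 2)) + 15 = 228*(15 - 7) + 15 = 228*8 + 15 = 1824 + 15 = 1839)
(169492/(-199883) + l)/(247882 + (15906 + 237089)) = (169492/(-199883) + 1839)/(247882 + (15906 + 237089)) = (169492*(-1/199883) + 1839)/(247882 + 252995) = (-169492/199883 + 1839)/500877 = (367415345/199883)*(1/500877) = 367415345/100116797391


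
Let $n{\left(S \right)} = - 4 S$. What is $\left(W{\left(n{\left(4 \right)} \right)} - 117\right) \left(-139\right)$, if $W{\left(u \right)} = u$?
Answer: $18487$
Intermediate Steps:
$\left(W{\left(n{\left(4 \right)} \right)} - 117\right) \left(-139\right) = \left(\left(-4\right) 4 - 117\right) \left(-139\right) = \left(-16 - 117\right) \left(-139\right) = \left(-133\right) \left(-139\right) = 18487$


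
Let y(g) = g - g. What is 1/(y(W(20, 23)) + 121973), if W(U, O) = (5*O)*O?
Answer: 1/121973 ≈ 8.1985e-6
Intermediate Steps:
W(U, O) = 5*O**2
y(g) = 0
1/(y(W(20, 23)) + 121973) = 1/(0 + 121973) = 1/121973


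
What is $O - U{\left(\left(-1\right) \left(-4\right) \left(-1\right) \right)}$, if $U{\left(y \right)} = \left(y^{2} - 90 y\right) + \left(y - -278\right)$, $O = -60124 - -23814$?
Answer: $-36960$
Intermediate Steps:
$O = -36310$ ($O = -60124 + 23814 = -36310$)
$U{\left(y \right)} = 278 + y^{2} - 89 y$ ($U{\left(y \right)} = \left(y^{2} - 90 y\right) + \left(y + 278\right) = \left(y^{2} - 90 y\right) + \left(278 + y\right) = 278 + y^{2} - 89 y$)
$O - U{\left(\left(-1\right) \left(-4\right) \left(-1\right) \right)} = -36310 - \left(278 + \left(\left(-1\right) \left(-4\right) \left(-1\right)\right)^{2} - 89 \left(-1\right) \left(-4\right) \left(-1\right)\right) = -36310 - \left(278 + \left(4 \left(-1\right)\right)^{2} - 89 \cdot 4 \left(-1\right)\right) = -36310 - \left(278 + \left(-4\right)^{2} - -356\right) = -36310 - \left(278 + 16 + 356\right) = -36310 - 650 = -36960$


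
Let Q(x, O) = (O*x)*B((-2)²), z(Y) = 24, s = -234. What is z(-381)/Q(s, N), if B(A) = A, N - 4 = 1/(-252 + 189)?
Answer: -21/3263 ≈ -0.0064358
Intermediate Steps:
N = 251/63 (N = 4 + 1/(-252 + 189) = 4 + 1/(-63) = 4 - 1/63 = 251/63 ≈ 3.9841)
Q(x, O) = 4*O*x (Q(x, O) = (O*x)*(-2)² = (O*x)*4 = 4*O*x)
z(-381)/Q(s, N) = 24/((4*(251/63)*(-234))) = 24/(-26104/7) = 24*(-7/26104) = -21/3263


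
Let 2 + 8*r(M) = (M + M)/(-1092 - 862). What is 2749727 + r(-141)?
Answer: 21491864419/7816 ≈ 2.7497e+6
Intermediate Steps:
r(M) = -¼ - M/7816 (r(M) = -¼ + ((M + M)/(-1092 - 862))/8 = -¼ + ((2*M)/(-1954))/8 = -¼ + ((2*M)*(-1/1954))/8 = -¼ + (-M/977)/8 = -¼ - M/7816)
2749727 + r(-141) = 2749727 + (-¼ - 1/7816*(-141)) = 2749727 + (-¼ + 141/7816) = 2749727 - 1813/7816 = 21491864419/7816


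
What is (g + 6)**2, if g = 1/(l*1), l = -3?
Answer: 289/9 ≈ 32.111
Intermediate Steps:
g = -1/3 (g = 1/(-3*1) = 1/(-3) = -1/3 ≈ -0.33333)
(g + 6)**2 = (-1/3 + 6)**2 = (17/3)**2 = 289/9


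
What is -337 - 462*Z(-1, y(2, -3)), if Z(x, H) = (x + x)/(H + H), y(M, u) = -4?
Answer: -905/2 ≈ -452.50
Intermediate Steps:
Z(x, H) = x/H (Z(x, H) = (2*x)/((2*H)) = (2*x)*(1/(2*H)) = x/H)
-337 - 462*Z(-1, y(2, -3)) = -337 - (-462)/(-4) = -337 - (-462)*(-1)/4 = -337 - 462*¼ = -337 - 231/2 = -905/2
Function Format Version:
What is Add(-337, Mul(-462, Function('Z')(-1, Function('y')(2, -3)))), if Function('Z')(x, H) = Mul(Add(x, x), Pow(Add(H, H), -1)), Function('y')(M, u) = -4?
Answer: Rational(-905, 2) ≈ -452.50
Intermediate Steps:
Function('Z')(x, H) = Mul(x, Pow(H, -1)) (Function('Z')(x, H) = Mul(Mul(2, x), Pow(Mul(2, H), -1)) = Mul(Mul(2, x), Mul(Rational(1, 2), Pow(H, -1))) = Mul(x, Pow(H, -1)))
Add(-337, Mul(-462, Function('Z')(-1, Function('y')(2, -3)))) = Add(-337, Mul(-462, Mul(-1, Pow(-4, -1)))) = Add(-337, Mul(-462, Mul(-1, Rational(-1, 4)))) = Add(-337, Mul(-462, Rational(1, 4))) = Add(-337, Rational(-231, 2)) = Rational(-905, 2)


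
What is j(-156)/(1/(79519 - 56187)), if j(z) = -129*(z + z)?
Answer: 939066336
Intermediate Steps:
j(z) = -258*z
j(-156)/(1/(79519 - 56187)) = (-258*(-156))/(1/(79519 - 56187)) = 40248/(1/23332) = 40248*23332 = 939066336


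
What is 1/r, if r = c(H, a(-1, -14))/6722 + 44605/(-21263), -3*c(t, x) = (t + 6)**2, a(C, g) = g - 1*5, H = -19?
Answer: -38980878/82099807 ≈ -0.47480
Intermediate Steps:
a(C, g) = -5 + g (a(C, g) = g - 5 = -5 + g)
c(t, x) = -(6 + t)**2/3 (c(t, x) = -(t + 6)**2/3 = -(6 + t)**2/3)
r = -82099807/38980878 (r = -(6 - 19)**2/3/6722 + 44605/(-21263) = -1/3*(-13)**2*(1/6722) + 44605*(-1/21263) = -1/3*169*(1/6722) - 4055/1933 = -169/3*1/6722 - 4055/1933 = -169/20166 - 4055/1933 = -82099807/38980878 ≈ -2.1062)
1/r = 1/(-82099807/38980878) = -38980878/82099807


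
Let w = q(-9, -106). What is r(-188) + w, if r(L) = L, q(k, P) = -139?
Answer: -327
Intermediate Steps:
w = -139
r(-188) + w = -188 - 139 = -327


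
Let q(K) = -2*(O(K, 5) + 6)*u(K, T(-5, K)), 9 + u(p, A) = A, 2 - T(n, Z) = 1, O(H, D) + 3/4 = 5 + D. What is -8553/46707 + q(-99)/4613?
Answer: -9352827/71819797 ≈ -0.13023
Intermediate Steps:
O(H, D) = 17/4 + D (O(H, D) = -¾ + (5 + D) = 17/4 + D)
T(n, Z) = 1 (T(n, Z) = 2 - 1*1 = 2 - 1 = 1)
u(p, A) = -9 + A
q(K) = 244 (q(K) = -2*((17/4 + 5) + 6)*(-9 + 1) = -2*(37/4 + 6)*(-8) = -61*(-8)/2 = -2*(-122) = 244)
-8553/46707 + q(-99)/4613 = -8553/46707 + 244/4613 = -8553*1/46707 + 244*(1/4613) = -2851/15569 + 244/4613 = -9352827/71819797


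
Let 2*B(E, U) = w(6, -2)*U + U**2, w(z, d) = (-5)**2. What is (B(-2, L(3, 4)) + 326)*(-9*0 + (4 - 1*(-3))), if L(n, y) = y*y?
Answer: 4578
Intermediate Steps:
L(n, y) = y**2
w(z, d) = 25
B(E, U) = U**2/2 + 25*U/2 (B(E, U) = (25*U + U**2)/2 = (U**2 + 25*U)/2 = U**2/2 + 25*U/2)
(B(-2, L(3, 4)) + 326)*(-9*0 + (4 - 1*(-3))) = ((1/2)*4**2*(25 + 4**2) + 326)*(-9*0 + (4 - 1*(-3))) = ((1/2)*16*(25 + 16) + 326)*(0 + (4 + 3)) = ((1/2)*16*41 + 326)*(0 + 7) = (328 + 326)*7 = 654*7 = 4578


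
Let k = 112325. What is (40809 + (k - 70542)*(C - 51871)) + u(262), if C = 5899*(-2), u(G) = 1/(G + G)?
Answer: -1393966293431/524 ≈ -2.6602e+9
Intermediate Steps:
u(G) = 1/(2*G)
C = -11798
(40809 + (k - 70542)*(C - 51871)) + u(262) = (40809 + (112325 - 70542)*(-11798 - 51871)) + (½)/262 = (40809 + 41783*(-63669)) + (½)*(1/262) = (40809 - 2660281827) + 1/524 = -2660241018 + 1/524 = -1393966293431/524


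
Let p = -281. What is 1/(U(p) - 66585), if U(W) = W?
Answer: -1/66866 ≈ -1.4955e-5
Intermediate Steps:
1/(U(p) - 66585) = 1/(-281 - 66585) = 1/(-66866) = -1/66866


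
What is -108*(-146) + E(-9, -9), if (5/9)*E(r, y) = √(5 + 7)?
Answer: 15768 + 18*√3/5 ≈ 15774.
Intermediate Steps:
E(r, y) = 18*√3/5 (E(r, y) = 9*√(5 + 7)/5 = 9*√12/5 = 9*(2*√3)/5 = 18*√3/5)
-108*(-146) + E(-9, -9) = -108*(-146) + 18*√3/5 = 15768 + 18*√3/5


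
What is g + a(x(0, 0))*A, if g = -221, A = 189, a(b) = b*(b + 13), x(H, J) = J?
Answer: -221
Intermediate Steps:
a(b) = b*(13 + b)
g + a(x(0, 0))*A = -221 + (0*(13 + 0))*189 = -221 + (0*13)*189 = -221 + 0*189 = -221 + 0 = -221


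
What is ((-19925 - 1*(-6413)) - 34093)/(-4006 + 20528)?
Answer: -47605/16522 ≈ -2.8813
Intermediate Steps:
((-19925 - 1*(-6413)) - 34093)/(-4006 + 20528) = ((-19925 + 6413) - 34093)/16522 = (-13512 - 34093)*(1/16522) = -47605*1/16522 = -47605/16522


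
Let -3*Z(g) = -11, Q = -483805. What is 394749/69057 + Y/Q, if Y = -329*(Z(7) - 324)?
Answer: 8747792654/1590958185 ≈ 5.4984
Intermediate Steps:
Z(g) = 11/3 (Z(g) = -⅓*(-11) = 11/3)
Y = 316169/3 (Y = -329*(11/3 - 324) = -329*(-961/3) = 316169/3 ≈ 1.0539e+5)
394749/69057 + Y/Q = 394749/69057 + (316169/3)/(-483805) = 394749*(1/69057) + (316169/3)*(-1/483805) = 43861/7673 - 45167/207345 = 8747792654/1590958185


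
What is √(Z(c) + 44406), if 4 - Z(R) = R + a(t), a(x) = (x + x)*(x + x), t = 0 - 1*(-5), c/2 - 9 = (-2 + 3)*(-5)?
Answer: √44302 ≈ 210.48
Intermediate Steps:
c = 8 (c = 18 + 2*((-2 + 3)*(-5)) = 18 + 2*(1*(-5)) = 18 + 2*(-5) = 18 - 10 = 8)
t = 5 (t = 0 + 5 = 5)
a(x) = 4*x² (a(x) = (2*x)*(2*x) = 4*x²)
Z(R) = -96 - R (Z(R) = 4 - (R + 4*5²) = 4 - (R + 4*25) = 4 - (R + 100) = 4 - (100 + R) = 4 + (-100 - R) = -96 - R)
√(Z(c) + 44406) = √((-96 - 1*8) + 44406) = √((-96 - 8) + 44406) = √(-104 + 44406) = √44302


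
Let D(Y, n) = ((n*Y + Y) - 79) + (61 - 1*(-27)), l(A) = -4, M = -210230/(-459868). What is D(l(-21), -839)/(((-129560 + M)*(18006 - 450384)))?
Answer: 386404087/6440301425001825 ≈ 5.9998e-8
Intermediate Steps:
M = 105115/229934 (M = -210230*(-1/459868) = 105115/229934 ≈ 0.45715)
D(Y, n) = 9 + Y + Y*n (D(Y, n) = ((Y*n + Y) - 79) + (61 + 27) = ((Y + Y*n) - 79) + 88 = (-79 + Y + Y*n) + 88 = 9 + Y + Y*n)
D(l(-21), -839)/(((-129560 + M)*(18006 - 450384))) = (9 - 4 - 4*(-839))/(((-129560 + 105115/229934)*(18006 - 450384))) = (9 - 4 + 3356)/((-29790143925/229934*(-432378))) = 3361/(6440301425001825/114967) = 3361*(114967/6440301425001825) = 386404087/6440301425001825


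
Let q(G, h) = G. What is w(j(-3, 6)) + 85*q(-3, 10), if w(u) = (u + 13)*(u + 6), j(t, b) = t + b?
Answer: -111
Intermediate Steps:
j(t, b) = b + t
w(u) = (6 + u)*(13 + u) (w(u) = (13 + u)*(6 + u) = (6 + u)*(13 + u))
w(j(-3, 6)) + 85*q(-3, 10) = (78 + (6 - 3)² + 19*(6 - 3)) + 85*(-3) = (78 + 3² + 19*3) - 255 = (78 + 9 + 57) - 255 = 144 - 255 = -111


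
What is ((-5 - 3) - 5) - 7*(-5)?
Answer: 22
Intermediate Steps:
((-5 - 3) - 5) - 7*(-5) = (-8 - 5) + 35 = -13 + 35 = 22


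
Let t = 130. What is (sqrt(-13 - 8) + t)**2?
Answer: (130 + I*sqrt(21))**2 ≈ 16879.0 + 1191.5*I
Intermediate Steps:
(sqrt(-13 - 8) + t)**2 = (sqrt(-13 - 8) + 130)**2 = (sqrt(-21) + 130)**2 = (I*sqrt(21) + 130)**2 = (130 + I*sqrt(21))**2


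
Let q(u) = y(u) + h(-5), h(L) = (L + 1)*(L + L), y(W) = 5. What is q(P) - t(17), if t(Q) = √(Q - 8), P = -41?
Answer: 42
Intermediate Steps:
h(L) = 2*L*(1 + L) (h(L) = (1 + L)*(2*L) = 2*L*(1 + L))
t(Q) = √(-8 + Q)
q(u) = 45 (q(u) = 5 + 2*(-5)*(1 - 5) = 5 + 2*(-5)*(-4) = 5 + 40 = 45)
q(P) - t(17) = 45 - √(-8 + 17) = 45 - √9 = 45 - 1*3 = 45 - 3 = 42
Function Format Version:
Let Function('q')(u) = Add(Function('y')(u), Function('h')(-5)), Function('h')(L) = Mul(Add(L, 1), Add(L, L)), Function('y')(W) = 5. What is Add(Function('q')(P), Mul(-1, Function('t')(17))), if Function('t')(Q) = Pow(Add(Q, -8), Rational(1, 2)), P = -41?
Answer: 42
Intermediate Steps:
Function('h')(L) = Mul(2, L, Add(1, L)) (Function('h')(L) = Mul(Add(1, L), Mul(2, L)) = Mul(2, L, Add(1, L)))
Function('t')(Q) = Pow(Add(-8, Q), Rational(1, 2))
Function('q')(u) = 45 (Function('q')(u) = Add(5, Mul(2, -5, Add(1, -5))) = Add(5, Mul(2, -5, -4)) = Add(5, 40) = 45)
Add(Function('q')(P), Mul(-1, Function('t')(17))) = Add(45, Mul(-1, Pow(Add(-8, 17), Rational(1, 2)))) = Add(45, Mul(-1, Pow(9, Rational(1, 2)))) = Add(45, Mul(-1, 3)) = Add(45, -3) = 42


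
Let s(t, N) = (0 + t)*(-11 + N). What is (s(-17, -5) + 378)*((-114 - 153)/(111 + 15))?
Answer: -28925/21 ≈ -1377.4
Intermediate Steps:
s(t, N) = t*(-11 + N)
(s(-17, -5) + 378)*((-114 - 153)/(111 + 15)) = (-17*(-11 - 5) + 378)*((-114 - 153)/(111 + 15)) = (-17*(-16) + 378)*(-267/126) = (272 + 378)*(-267*1/126) = 650*(-89/42) = -28925/21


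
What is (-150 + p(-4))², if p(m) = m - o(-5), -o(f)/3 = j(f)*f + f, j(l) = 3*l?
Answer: 3136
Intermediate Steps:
o(f) = -9*f² - 3*f (o(f) = -3*((3*f)*f + f) = -3*(3*f² + f) = -3*(f + 3*f²) = -9*f² - 3*f)
p(m) = 210 + m (p(m) = m - (-3)*(-5)*(1 + 3*(-5)) = m - (-3)*(-5)*(1 - 15) = m - (-3)*(-5)*(-14) = m - 1*(-210) = m + 210 = 210 + m)
(-150 + p(-4))² = (-150 + (210 - 4))² = (-150 + 206)² = 56² = 3136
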